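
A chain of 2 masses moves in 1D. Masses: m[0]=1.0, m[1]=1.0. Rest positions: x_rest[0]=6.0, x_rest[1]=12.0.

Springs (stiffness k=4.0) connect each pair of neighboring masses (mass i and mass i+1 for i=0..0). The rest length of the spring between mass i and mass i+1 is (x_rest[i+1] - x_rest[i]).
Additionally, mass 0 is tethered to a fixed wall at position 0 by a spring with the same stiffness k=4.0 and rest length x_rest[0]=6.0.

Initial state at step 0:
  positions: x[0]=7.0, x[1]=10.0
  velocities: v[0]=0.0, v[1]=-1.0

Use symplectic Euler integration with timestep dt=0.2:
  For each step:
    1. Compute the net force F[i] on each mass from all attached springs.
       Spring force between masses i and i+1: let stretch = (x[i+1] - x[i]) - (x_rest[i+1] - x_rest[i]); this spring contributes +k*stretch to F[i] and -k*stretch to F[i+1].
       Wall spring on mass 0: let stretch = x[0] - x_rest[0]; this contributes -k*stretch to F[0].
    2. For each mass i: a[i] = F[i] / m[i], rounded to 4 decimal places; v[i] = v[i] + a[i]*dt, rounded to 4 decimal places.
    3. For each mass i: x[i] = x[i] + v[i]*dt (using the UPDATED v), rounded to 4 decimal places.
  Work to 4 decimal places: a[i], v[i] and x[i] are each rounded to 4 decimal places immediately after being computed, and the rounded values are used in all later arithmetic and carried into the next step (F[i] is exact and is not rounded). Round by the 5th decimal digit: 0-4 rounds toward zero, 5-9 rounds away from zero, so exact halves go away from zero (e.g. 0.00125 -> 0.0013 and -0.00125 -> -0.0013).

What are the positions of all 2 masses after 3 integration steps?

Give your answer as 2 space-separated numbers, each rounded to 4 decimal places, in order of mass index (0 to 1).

Answer: 4.3366 11.5755

Derivation:
Step 0: x=[7.0000 10.0000] v=[0.0000 -1.0000]
Step 1: x=[6.3600 10.2800] v=[-3.2000 1.4000]
Step 2: x=[5.3296 10.8928] v=[-5.1520 3.0640]
Step 3: x=[4.3366 11.5755] v=[-4.9651 3.4134]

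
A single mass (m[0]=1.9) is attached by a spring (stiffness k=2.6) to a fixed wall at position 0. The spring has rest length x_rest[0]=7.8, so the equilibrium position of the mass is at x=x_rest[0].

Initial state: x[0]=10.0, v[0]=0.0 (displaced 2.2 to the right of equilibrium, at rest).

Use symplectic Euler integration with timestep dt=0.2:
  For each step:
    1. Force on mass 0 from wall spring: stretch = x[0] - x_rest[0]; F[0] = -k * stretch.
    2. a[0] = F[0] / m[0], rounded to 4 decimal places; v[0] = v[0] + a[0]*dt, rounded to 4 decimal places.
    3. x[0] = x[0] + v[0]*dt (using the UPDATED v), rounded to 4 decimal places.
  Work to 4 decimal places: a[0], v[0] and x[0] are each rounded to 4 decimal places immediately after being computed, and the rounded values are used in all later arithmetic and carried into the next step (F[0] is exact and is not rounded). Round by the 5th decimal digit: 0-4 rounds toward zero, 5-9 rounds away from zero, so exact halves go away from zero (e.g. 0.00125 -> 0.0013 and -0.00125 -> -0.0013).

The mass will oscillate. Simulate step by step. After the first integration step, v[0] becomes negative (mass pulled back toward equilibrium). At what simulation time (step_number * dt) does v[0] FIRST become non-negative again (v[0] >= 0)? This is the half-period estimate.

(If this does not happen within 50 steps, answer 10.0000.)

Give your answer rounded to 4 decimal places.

Answer: 2.8000

Derivation:
Step 0: x=[10.0000] v=[0.0000]
Step 1: x=[9.8796] v=[-0.6021]
Step 2: x=[9.6453] v=[-1.1713]
Step 3: x=[9.3100] v=[-1.6763]
Step 4: x=[8.8921] v=[-2.0896]
Step 5: x=[8.4144] v=[-2.3885]
Step 6: x=[7.9031] v=[-2.5567]
Step 7: x=[7.3861] v=[-2.5849]
Step 8: x=[6.8918] v=[-2.4716]
Step 9: x=[6.4472] v=[-2.2230]
Step 10: x=[6.0766] v=[-1.8528]
Step 11: x=[5.8004] v=[-1.3811]
Step 12: x=[5.6336] v=[-0.8338]
Step 13: x=[5.5854] v=[-0.2409]
Step 14: x=[5.6584] v=[0.3652]
First v>=0 after going negative at step 14, time=2.8000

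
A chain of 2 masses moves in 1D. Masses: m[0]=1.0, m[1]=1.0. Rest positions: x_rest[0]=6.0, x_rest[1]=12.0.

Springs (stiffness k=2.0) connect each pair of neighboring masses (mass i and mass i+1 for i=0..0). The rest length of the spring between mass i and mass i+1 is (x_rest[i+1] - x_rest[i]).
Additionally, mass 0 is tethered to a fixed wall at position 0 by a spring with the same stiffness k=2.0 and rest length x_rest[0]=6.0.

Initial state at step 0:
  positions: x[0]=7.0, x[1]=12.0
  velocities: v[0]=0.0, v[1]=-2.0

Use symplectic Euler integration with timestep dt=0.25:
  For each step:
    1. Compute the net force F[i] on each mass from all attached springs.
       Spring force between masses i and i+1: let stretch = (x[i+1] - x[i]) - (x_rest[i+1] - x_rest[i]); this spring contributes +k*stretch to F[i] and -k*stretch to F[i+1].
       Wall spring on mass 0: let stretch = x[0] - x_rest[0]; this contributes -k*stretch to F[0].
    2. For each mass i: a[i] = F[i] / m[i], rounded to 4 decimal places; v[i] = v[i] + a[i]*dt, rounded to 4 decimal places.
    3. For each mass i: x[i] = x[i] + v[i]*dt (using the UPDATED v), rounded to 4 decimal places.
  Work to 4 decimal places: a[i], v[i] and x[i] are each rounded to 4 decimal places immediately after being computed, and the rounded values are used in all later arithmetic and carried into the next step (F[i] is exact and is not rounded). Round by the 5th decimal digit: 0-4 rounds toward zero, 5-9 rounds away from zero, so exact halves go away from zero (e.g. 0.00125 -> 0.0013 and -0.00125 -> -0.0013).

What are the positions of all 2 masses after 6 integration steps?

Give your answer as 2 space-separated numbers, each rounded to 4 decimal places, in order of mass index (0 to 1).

Step 0: x=[7.0000 12.0000] v=[0.0000 -2.0000]
Step 1: x=[6.7500 11.6250] v=[-1.0000 -1.5000]
Step 2: x=[6.2656 11.3906] v=[-1.9375 -0.9375]
Step 3: x=[5.6387 11.2656] v=[-2.5078 -0.5000]
Step 4: x=[5.0103 11.1872] v=[-2.5137 -0.3135]
Step 5: x=[4.5277 11.0867] v=[-1.9304 -0.4020]
Step 6: x=[4.2990 10.9163] v=[-0.9148 -0.6815]

Answer: 4.2990 10.9163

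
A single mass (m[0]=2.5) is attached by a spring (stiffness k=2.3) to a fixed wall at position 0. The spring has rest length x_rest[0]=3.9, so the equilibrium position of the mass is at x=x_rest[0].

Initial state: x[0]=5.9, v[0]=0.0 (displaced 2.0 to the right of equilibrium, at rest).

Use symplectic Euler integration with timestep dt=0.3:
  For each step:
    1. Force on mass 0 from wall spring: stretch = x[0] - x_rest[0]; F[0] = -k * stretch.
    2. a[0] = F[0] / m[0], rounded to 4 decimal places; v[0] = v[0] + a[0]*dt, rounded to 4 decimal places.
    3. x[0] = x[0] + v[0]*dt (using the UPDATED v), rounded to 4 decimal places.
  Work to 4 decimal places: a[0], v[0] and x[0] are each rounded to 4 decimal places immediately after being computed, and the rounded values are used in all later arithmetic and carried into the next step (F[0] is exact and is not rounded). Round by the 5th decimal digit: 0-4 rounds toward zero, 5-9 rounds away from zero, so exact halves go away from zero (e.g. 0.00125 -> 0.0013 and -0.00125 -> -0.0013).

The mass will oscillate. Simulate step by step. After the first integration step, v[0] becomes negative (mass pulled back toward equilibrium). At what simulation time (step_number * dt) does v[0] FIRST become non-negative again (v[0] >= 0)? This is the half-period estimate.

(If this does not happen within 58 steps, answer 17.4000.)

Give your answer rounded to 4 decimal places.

Step 0: x=[5.9000] v=[0.0000]
Step 1: x=[5.7344] v=[-0.5520]
Step 2: x=[5.4169] v=[-1.0583]
Step 3: x=[4.9738] v=[-1.4770]
Step 4: x=[4.4418] v=[-1.7734]
Step 5: x=[3.8649] v=[-1.9230]
Step 6: x=[3.2909] v=[-1.9133]
Step 7: x=[2.7673] v=[-1.7452]
Step 8: x=[2.3375] v=[-1.4326]
Step 9: x=[2.0371] v=[-1.0014]
Step 10: x=[1.8909] v=[-0.4872]
Step 11: x=[1.9111] v=[0.0673]
First v>=0 after going negative at step 11, time=3.3000

Answer: 3.3000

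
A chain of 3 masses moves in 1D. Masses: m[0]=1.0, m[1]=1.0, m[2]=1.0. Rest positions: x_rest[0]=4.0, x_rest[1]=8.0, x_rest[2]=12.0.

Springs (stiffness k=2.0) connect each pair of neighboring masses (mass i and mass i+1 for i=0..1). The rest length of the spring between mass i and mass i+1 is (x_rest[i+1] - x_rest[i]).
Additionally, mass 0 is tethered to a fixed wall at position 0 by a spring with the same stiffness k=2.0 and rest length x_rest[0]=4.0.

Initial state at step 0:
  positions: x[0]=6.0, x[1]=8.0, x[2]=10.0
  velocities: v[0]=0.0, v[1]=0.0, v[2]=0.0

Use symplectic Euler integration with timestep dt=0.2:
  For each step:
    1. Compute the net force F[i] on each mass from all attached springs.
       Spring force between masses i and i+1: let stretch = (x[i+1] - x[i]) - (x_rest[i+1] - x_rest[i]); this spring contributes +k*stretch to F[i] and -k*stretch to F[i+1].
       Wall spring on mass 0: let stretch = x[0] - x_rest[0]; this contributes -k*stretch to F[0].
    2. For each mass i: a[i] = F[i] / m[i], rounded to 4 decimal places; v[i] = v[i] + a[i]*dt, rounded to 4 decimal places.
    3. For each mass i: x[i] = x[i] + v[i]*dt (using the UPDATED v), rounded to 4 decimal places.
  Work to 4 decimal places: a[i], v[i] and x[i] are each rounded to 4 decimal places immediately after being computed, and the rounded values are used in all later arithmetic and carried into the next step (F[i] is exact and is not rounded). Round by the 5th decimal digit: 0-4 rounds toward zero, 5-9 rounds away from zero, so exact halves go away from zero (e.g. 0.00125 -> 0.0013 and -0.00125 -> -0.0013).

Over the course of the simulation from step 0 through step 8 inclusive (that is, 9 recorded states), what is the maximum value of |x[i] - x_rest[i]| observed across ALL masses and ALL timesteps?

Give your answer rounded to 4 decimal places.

Step 0: x=[6.0000 8.0000 10.0000] v=[0.0000 0.0000 0.0000]
Step 1: x=[5.6800 8.0000 10.1600] v=[-1.6000 0.0000 0.8000]
Step 2: x=[5.0912 7.9872 10.4672] v=[-2.9440 -0.0640 1.5360]
Step 3: x=[4.3268 7.9411 10.8960] v=[-3.8221 -0.2304 2.1440]
Step 4: x=[3.5054 7.8423 11.4084] v=[-4.1071 -0.4942 2.5620]
Step 5: x=[2.7505 7.6818 11.9555] v=[-3.7745 -0.8025 2.7356]
Step 6: x=[2.1701 7.4687 12.4807] v=[-2.9022 -1.0655 2.6261]
Step 7: x=[1.8399 7.2327 12.9250] v=[-1.6508 -1.1801 2.2213]
Step 8: x=[1.7940 7.0206 13.2339] v=[-0.2296 -1.0603 1.5444]
Max displacement = 2.2060

Answer: 2.2060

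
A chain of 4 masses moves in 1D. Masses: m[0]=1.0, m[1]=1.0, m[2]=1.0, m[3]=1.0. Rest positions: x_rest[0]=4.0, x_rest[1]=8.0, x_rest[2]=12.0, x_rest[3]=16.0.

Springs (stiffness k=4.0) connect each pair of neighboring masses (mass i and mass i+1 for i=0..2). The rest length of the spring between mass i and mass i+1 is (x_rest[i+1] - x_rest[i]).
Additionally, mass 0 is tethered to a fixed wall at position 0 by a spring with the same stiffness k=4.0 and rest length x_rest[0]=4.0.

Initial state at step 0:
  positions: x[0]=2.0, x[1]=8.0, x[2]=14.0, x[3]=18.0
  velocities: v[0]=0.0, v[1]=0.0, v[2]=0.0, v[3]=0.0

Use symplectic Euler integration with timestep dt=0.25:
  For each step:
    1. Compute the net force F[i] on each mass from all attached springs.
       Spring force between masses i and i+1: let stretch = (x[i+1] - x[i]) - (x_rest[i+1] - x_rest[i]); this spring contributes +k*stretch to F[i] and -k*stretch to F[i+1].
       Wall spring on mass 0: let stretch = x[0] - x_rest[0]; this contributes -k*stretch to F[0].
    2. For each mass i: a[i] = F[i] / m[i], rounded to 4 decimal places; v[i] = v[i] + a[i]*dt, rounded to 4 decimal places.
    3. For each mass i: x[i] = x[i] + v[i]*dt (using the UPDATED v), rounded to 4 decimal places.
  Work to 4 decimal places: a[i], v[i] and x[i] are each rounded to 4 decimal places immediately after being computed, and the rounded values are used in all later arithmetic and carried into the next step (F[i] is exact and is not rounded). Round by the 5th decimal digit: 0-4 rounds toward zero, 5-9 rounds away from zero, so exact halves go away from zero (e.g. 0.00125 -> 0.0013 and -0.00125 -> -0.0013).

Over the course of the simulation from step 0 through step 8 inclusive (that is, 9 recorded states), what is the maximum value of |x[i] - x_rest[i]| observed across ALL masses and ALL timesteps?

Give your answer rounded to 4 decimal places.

Answer: 2.2969

Derivation:
Step 0: x=[2.0000 8.0000 14.0000 18.0000] v=[0.0000 0.0000 0.0000 0.0000]
Step 1: x=[3.0000 8.0000 13.5000 18.0000] v=[4.0000 0.0000 -2.0000 0.0000]
Step 2: x=[4.5000 8.1250 12.7500 17.8750] v=[6.0000 0.5000 -3.0000 -0.5000]
Step 3: x=[5.7813 8.5000 12.1250 17.4688] v=[5.1250 1.5000 -2.5000 -1.6250]
Step 4: x=[6.2969 9.1016 11.9297 16.7266] v=[2.0624 2.4063 -0.7812 -2.9688]
Step 5: x=[5.9395 9.7090 12.2266 15.7852] v=[-1.4298 2.4297 1.1876 -3.7657]
Step 6: x=[5.0396 10.0035 12.7838 14.9541] v=[-3.5998 1.1778 2.2286 -3.3243]
Step 7: x=[4.1207 9.7521 13.1885 14.5805] v=[-3.6755 -1.0058 1.6186 -1.4946]
Step 8: x=[3.5795 8.9519 13.0821 14.8589] v=[-2.1648 -3.2008 -0.4258 1.1134]
Max displacement = 2.2969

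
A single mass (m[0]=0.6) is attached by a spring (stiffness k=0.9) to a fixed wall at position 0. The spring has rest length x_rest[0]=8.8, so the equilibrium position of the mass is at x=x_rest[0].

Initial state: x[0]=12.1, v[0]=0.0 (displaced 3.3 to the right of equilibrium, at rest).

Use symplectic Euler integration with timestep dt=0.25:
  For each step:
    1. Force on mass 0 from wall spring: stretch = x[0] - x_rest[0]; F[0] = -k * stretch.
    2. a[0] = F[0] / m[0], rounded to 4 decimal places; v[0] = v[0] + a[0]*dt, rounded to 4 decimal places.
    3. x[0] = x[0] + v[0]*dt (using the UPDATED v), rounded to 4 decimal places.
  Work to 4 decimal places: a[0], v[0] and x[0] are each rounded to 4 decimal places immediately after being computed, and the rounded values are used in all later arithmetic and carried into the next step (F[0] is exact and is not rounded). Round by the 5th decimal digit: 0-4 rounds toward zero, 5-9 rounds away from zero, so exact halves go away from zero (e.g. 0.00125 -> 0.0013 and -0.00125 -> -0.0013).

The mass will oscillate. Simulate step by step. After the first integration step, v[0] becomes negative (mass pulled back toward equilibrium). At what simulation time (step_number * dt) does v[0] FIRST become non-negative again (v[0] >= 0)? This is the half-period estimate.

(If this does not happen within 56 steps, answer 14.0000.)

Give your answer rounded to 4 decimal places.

Step 0: x=[12.1000] v=[0.0000]
Step 1: x=[11.7906] v=[-1.2375]
Step 2: x=[11.2009] v=[-2.3590]
Step 3: x=[10.3861] v=[-3.2594]
Step 4: x=[9.4226] v=[-3.8542]
Step 5: x=[8.4007] v=[-4.0877]
Step 6: x=[7.4162] v=[-3.9380]
Step 7: x=[6.5614] v=[-3.4191]
Step 8: x=[5.9165] v=[-2.5796]
Step 9: x=[5.5419] v=[-1.4983]
Step 10: x=[5.4728] v=[-0.2765]
Step 11: x=[5.7156] v=[0.9712]
First v>=0 after going negative at step 11, time=2.7500

Answer: 2.7500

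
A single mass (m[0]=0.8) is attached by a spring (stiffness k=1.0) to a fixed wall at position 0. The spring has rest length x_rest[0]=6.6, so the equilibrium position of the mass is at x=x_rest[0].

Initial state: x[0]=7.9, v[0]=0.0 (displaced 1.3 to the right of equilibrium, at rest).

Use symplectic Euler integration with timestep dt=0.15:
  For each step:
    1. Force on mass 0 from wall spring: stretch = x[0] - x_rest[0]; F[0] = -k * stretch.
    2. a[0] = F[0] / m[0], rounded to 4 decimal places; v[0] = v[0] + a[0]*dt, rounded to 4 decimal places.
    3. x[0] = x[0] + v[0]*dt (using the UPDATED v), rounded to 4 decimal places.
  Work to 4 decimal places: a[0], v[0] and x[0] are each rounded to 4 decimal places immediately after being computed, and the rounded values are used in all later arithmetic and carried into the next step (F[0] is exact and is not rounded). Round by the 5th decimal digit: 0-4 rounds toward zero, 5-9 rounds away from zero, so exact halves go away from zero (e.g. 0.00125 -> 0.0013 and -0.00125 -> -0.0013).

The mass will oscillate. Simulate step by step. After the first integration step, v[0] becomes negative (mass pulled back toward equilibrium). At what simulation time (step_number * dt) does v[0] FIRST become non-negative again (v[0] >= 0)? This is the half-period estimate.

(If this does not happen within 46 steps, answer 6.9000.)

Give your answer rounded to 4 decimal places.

Answer: 2.8500

Derivation:
Step 0: x=[7.9000] v=[0.0000]
Step 1: x=[7.8634] v=[-0.2438]
Step 2: x=[7.7913] v=[-0.4807]
Step 3: x=[7.6857] v=[-0.7041]
Step 4: x=[7.5495] v=[-0.9077]
Step 5: x=[7.3866] v=[-1.0857]
Step 6: x=[7.2016] v=[-1.2332]
Step 7: x=[6.9997] v=[-1.3460]
Step 8: x=[6.7866] v=[-1.4209]
Step 9: x=[6.5682] v=[-1.4559]
Step 10: x=[6.3507] v=[-1.4499]
Step 11: x=[6.1402] v=[-1.4032]
Step 12: x=[5.9427] v=[-1.3170]
Step 13: x=[5.7636] v=[-1.1938]
Step 14: x=[5.6081] v=[-1.0370]
Step 15: x=[5.4805] v=[-0.8510]
Step 16: x=[5.3843] v=[-0.6411]
Step 17: x=[5.3223] v=[-0.4132]
Step 18: x=[5.2963] v=[-0.1736]
Step 19: x=[5.3069] v=[0.0708]
First v>=0 after going negative at step 19, time=2.8500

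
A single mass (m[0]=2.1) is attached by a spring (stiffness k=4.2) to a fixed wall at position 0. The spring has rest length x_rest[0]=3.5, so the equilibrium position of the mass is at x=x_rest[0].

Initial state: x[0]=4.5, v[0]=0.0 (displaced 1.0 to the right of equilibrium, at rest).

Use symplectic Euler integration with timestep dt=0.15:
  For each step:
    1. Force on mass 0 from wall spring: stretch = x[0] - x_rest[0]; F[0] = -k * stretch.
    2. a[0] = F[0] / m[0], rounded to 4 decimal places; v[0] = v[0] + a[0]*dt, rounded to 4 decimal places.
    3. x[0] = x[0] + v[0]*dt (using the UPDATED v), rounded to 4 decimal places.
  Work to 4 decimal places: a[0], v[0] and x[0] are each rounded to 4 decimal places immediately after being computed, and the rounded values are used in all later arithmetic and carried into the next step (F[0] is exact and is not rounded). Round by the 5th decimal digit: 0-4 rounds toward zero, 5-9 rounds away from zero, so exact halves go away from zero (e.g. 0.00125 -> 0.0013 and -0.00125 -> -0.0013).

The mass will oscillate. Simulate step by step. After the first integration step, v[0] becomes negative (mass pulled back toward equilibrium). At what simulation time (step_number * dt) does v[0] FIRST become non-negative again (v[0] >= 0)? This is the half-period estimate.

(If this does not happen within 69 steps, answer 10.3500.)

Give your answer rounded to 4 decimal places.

Answer: 2.2500

Derivation:
Step 0: x=[4.5000] v=[0.0000]
Step 1: x=[4.4550] v=[-0.3000]
Step 2: x=[4.3670] v=[-0.5865]
Step 3: x=[4.2400] v=[-0.8466]
Step 4: x=[4.0797] v=[-1.0686]
Step 5: x=[3.8933] v=[-1.2425]
Step 6: x=[3.6892] v=[-1.3605]
Step 7: x=[3.4766] v=[-1.4173]
Step 8: x=[3.2651] v=[-1.4103]
Step 9: x=[3.0641] v=[-1.3398]
Step 10: x=[2.8828] v=[-1.2090]
Step 11: x=[2.7292] v=[-1.0238]
Step 12: x=[2.6103] v=[-0.7926]
Step 13: x=[2.5314] v=[-0.5257]
Step 14: x=[2.4961] v=[-0.2351]
Step 15: x=[2.5060] v=[0.0661]
First v>=0 after going negative at step 15, time=2.2500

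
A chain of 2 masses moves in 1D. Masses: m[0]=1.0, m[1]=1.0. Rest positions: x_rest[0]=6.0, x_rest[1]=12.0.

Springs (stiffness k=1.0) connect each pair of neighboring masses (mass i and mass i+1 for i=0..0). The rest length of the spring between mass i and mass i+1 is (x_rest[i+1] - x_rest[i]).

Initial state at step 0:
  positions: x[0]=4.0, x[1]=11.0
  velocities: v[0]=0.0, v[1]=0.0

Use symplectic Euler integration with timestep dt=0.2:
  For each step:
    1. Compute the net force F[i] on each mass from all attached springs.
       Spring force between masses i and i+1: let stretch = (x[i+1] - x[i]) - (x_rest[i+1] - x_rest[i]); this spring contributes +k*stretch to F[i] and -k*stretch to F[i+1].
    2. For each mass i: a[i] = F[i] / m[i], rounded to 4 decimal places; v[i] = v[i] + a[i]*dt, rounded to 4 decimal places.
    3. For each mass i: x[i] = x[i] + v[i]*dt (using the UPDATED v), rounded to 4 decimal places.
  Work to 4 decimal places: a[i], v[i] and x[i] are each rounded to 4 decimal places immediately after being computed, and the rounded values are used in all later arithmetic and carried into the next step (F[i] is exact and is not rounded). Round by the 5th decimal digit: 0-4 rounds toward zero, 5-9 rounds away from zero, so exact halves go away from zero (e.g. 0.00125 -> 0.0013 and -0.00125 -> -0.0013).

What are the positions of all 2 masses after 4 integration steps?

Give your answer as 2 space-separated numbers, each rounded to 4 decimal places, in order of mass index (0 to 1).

Step 0: x=[4.0000 11.0000] v=[0.0000 0.0000]
Step 1: x=[4.0400 10.9600] v=[0.2000 -0.2000]
Step 2: x=[4.1168 10.8832] v=[0.3840 -0.3840]
Step 3: x=[4.2243 10.7757] v=[0.5373 -0.5373]
Step 4: x=[4.3538 10.6462] v=[0.6476 -0.6476]

Answer: 4.3538 10.6462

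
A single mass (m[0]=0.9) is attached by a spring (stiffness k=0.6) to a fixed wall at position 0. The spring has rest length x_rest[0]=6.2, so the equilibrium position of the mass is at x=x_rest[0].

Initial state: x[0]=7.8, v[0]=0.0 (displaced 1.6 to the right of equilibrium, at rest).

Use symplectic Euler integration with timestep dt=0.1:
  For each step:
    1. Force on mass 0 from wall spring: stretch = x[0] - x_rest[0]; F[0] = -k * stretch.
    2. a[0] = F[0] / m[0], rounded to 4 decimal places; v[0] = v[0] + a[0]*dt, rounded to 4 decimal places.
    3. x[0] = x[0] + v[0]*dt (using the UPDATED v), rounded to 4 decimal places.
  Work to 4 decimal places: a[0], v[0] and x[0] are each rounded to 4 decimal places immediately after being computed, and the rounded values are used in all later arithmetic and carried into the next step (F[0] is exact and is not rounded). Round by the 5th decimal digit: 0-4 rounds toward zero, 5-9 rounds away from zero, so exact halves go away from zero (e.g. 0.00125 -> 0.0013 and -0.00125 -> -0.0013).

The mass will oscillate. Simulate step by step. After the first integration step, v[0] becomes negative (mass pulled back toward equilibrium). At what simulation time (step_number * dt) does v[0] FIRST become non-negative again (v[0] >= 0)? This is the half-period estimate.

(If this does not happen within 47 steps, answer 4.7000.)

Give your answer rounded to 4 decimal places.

Answer: 3.9000

Derivation:
Step 0: x=[7.8000] v=[0.0000]
Step 1: x=[7.7893] v=[-0.1067]
Step 2: x=[7.7680] v=[-0.2127]
Step 3: x=[7.7363] v=[-0.3172]
Step 4: x=[7.6943] v=[-0.4196]
Step 5: x=[7.6424] v=[-0.5192]
Step 6: x=[7.5809] v=[-0.6154]
Step 7: x=[7.5102] v=[-0.7075]
Step 8: x=[7.4307] v=[-0.7949]
Step 9: x=[7.3430] v=[-0.8770]
Step 10: x=[7.2477] v=[-0.9532]
Step 11: x=[7.1454] v=[-1.0231]
Step 12: x=[7.0368] v=[-1.0861]
Step 13: x=[6.9226] v=[-1.1419]
Step 14: x=[6.8036] v=[-1.1901]
Step 15: x=[6.6806] v=[-1.2303]
Step 16: x=[6.5544] v=[-1.2623]
Step 17: x=[6.4258] v=[-1.2859]
Step 18: x=[6.2957] v=[-1.3010]
Step 19: x=[6.1650] v=[-1.3074]
Step 20: x=[6.0345] v=[-1.3051]
Step 21: x=[5.9051] v=[-1.2941]
Step 22: x=[5.7777] v=[-1.2744]
Step 23: x=[5.6531] v=[-1.2463]
Step 24: x=[5.5321] v=[-1.2098]
Step 25: x=[5.4156] v=[-1.1653]
Step 26: x=[5.3043] v=[-1.1130]
Step 27: x=[5.1990] v=[-1.0533]
Step 28: x=[5.1003] v=[-0.9866]
Step 29: x=[5.0090] v=[-0.9133]
Step 30: x=[4.9256] v=[-0.8339]
Step 31: x=[4.8507] v=[-0.7489]
Step 32: x=[4.7848] v=[-0.6590]
Step 33: x=[4.7283] v=[-0.5647]
Step 34: x=[4.6816] v=[-0.4666]
Step 35: x=[4.6451] v=[-0.3654]
Step 36: x=[4.6189] v=[-0.2617]
Step 37: x=[4.6033] v=[-0.1563]
Step 38: x=[4.5983] v=[-0.0499]
Step 39: x=[4.6040] v=[0.0569]
First v>=0 after going negative at step 39, time=3.9000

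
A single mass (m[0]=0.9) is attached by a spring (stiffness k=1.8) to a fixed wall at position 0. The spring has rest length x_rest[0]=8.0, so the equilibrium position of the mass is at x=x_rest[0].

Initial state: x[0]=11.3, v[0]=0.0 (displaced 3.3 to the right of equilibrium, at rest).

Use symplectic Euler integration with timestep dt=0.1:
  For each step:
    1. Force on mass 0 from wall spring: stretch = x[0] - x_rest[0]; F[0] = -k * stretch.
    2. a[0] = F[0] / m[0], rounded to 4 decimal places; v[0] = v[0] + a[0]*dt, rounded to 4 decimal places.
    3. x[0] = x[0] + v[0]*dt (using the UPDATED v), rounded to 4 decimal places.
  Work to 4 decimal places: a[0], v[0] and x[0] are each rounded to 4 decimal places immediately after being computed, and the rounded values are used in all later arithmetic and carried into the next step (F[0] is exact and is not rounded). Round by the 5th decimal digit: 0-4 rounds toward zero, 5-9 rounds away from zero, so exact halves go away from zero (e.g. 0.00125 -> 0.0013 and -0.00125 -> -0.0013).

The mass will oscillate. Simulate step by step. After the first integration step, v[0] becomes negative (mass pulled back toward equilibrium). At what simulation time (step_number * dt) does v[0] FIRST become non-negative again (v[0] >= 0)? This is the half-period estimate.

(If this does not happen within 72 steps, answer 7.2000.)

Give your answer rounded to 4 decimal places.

Answer: 2.3000

Derivation:
Step 0: x=[11.3000] v=[0.0000]
Step 1: x=[11.2340] v=[-0.6600]
Step 2: x=[11.1033] v=[-1.3068]
Step 3: x=[10.9106] v=[-1.9275]
Step 4: x=[10.6596] v=[-2.5096]
Step 5: x=[10.3555] v=[-3.0415]
Step 6: x=[10.0042] v=[-3.5126]
Step 7: x=[9.6129] v=[-3.9134]
Step 8: x=[9.1893] v=[-4.2360]
Step 9: x=[8.7419] v=[-4.4739]
Step 10: x=[8.2797] v=[-4.6223]
Step 11: x=[7.8119] v=[-4.6782]
Step 12: x=[7.3478] v=[-4.6406]
Step 13: x=[6.8968] v=[-4.5102]
Step 14: x=[6.4678] v=[-4.2896]
Step 15: x=[6.0695] v=[-3.9832]
Step 16: x=[5.7098] v=[-3.5971]
Step 17: x=[5.3959] v=[-3.1391]
Step 18: x=[5.1341] v=[-2.6183]
Step 19: x=[4.9296] v=[-2.0451]
Step 20: x=[4.7865] v=[-1.4310]
Step 21: x=[4.7077] v=[-0.7883]
Step 22: x=[4.6947] v=[-0.1298]
Step 23: x=[4.7478] v=[0.5313]
First v>=0 after going negative at step 23, time=2.3000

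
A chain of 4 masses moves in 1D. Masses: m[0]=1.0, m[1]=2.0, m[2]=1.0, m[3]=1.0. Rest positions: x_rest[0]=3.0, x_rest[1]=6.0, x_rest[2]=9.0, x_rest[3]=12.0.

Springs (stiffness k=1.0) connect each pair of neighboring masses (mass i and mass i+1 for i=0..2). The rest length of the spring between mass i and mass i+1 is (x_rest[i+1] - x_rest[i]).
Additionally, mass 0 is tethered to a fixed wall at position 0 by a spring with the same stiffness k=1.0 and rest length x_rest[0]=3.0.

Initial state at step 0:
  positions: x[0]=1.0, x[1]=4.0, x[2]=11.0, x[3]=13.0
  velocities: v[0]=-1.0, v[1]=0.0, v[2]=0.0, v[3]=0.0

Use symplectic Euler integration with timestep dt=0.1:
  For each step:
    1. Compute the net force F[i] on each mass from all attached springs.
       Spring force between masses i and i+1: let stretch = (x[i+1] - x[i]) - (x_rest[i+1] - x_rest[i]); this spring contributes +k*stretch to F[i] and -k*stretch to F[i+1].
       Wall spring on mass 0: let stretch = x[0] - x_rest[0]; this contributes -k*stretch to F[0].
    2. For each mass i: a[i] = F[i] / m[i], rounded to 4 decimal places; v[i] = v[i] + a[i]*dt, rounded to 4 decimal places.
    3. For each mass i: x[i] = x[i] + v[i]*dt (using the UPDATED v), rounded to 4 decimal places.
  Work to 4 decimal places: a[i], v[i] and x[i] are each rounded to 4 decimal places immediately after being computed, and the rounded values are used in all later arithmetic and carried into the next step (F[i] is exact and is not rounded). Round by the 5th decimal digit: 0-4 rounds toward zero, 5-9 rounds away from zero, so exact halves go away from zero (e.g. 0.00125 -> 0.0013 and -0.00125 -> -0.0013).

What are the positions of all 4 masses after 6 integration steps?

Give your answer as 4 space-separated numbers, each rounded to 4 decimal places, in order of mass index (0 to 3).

Step 0: x=[1.0000 4.0000 11.0000 13.0000] v=[-1.0000 0.0000 0.0000 0.0000]
Step 1: x=[0.9200 4.0200 10.9500 13.0100] v=[-0.8000 0.2000 -0.5000 0.1000]
Step 2: x=[0.8618 4.0592 10.8513 13.0294] v=[-0.5820 0.3915 -0.9870 0.1940]
Step 3: x=[0.8270 4.1163 10.7065 13.0570] v=[-0.3484 0.5712 -1.4484 0.2762]
Step 4: x=[0.8168 4.1899 10.5193 13.0911] v=[-0.1022 0.7363 -1.8724 0.3412]
Step 5: x=[0.8321 4.2783 10.2945 13.1295] v=[0.1534 0.8841 -2.2482 0.3840]
Step 6: x=[0.8736 4.3796 10.0379 13.1696] v=[0.4148 1.0126 -2.5663 0.4005]

Answer: 0.8736 4.3796 10.0379 13.1696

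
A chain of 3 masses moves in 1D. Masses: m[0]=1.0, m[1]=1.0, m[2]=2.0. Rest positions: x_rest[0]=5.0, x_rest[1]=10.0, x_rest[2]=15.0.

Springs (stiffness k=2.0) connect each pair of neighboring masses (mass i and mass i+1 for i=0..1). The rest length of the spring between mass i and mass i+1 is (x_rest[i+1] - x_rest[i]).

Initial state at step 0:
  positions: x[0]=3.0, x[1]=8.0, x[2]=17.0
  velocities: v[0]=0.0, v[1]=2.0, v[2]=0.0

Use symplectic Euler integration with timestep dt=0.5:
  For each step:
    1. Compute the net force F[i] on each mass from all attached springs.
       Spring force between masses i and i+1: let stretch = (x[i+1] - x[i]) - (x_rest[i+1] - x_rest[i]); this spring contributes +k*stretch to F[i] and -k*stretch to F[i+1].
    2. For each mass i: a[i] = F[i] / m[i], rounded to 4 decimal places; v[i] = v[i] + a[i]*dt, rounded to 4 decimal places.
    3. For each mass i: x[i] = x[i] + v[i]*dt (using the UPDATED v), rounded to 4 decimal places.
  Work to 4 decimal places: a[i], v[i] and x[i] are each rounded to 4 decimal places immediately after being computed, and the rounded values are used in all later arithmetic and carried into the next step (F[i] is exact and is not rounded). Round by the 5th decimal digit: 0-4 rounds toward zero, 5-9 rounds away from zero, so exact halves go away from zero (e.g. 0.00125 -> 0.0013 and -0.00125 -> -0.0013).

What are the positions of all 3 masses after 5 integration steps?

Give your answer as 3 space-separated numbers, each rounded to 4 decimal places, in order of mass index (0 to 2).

Answer: 9.7188 10.8282 14.7266

Derivation:
Step 0: x=[3.0000 8.0000 17.0000] v=[0.0000 2.0000 0.0000]
Step 1: x=[3.0000 11.0000 16.0000] v=[0.0000 6.0000 -2.0000]
Step 2: x=[4.5000 12.5000 15.0000] v=[3.0000 3.0000 -2.0000]
Step 3: x=[7.5000 11.2500 14.6250] v=[6.0000 -2.5000 -0.7500]
Step 4: x=[9.8750 9.8125 14.6563] v=[4.7500 -2.8750 0.0625]
Step 5: x=[9.7188 10.8282 14.7266] v=[-0.3125 2.0313 0.1406]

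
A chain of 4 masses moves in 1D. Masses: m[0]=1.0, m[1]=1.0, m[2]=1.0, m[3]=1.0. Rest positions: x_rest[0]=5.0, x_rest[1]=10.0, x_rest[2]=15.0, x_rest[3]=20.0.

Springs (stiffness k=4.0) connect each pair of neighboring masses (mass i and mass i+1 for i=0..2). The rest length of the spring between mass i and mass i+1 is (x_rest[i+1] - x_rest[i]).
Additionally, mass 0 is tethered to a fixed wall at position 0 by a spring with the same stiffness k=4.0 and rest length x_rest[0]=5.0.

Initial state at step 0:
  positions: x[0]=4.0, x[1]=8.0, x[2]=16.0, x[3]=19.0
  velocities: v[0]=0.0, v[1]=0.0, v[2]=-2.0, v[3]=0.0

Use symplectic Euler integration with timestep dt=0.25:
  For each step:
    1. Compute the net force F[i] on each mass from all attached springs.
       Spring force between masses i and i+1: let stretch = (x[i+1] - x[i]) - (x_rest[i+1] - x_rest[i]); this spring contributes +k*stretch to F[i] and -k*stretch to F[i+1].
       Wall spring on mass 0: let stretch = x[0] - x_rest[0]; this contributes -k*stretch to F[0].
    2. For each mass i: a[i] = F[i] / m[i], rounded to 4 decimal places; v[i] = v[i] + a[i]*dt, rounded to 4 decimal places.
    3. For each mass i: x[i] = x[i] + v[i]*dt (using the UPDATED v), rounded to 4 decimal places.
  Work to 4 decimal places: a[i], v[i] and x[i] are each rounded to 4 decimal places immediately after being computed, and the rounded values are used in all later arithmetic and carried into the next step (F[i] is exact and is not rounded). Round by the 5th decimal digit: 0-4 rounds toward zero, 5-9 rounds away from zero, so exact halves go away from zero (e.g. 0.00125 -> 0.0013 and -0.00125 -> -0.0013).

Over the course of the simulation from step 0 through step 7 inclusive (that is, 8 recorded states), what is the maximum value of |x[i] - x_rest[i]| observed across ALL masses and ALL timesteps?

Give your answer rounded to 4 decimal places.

Step 0: x=[4.0000 8.0000 16.0000 19.0000] v=[0.0000 0.0000 -2.0000 0.0000]
Step 1: x=[4.0000 9.0000 14.2500 19.5000] v=[0.0000 4.0000 -7.0000 2.0000]
Step 2: x=[4.2500 10.0625 12.5000 19.9375] v=[1.0000 4.2500 -7.0000 1.7500]
Step 3: x=[4.8906 10.2813 12.0000 19.7656] v=[2.5625 0.8750 -2.0000 -0.6875]
Step 4: x=[5.6563 9.5821 13.0117 18.9023] v=[3.0626 -2.7970 4.0469 -3.4531]
Step 5: x=[5.9893 8.7588 14.6387 17.8164] v=[1.3321 -3.2932 6.5079 -4.3437]
Step 6: x=[5.5174 8.7131 15.5901 17.1861] v=[-1.8877 -0.1828 3.8057 -2.5214]
Step 7: x=[4.4651 9.5877 15.2213 17.4068] v=[-4.2094 3.4985 -1.4753 0.8826]
Max displacement = 3.0000

Answer: 3.0000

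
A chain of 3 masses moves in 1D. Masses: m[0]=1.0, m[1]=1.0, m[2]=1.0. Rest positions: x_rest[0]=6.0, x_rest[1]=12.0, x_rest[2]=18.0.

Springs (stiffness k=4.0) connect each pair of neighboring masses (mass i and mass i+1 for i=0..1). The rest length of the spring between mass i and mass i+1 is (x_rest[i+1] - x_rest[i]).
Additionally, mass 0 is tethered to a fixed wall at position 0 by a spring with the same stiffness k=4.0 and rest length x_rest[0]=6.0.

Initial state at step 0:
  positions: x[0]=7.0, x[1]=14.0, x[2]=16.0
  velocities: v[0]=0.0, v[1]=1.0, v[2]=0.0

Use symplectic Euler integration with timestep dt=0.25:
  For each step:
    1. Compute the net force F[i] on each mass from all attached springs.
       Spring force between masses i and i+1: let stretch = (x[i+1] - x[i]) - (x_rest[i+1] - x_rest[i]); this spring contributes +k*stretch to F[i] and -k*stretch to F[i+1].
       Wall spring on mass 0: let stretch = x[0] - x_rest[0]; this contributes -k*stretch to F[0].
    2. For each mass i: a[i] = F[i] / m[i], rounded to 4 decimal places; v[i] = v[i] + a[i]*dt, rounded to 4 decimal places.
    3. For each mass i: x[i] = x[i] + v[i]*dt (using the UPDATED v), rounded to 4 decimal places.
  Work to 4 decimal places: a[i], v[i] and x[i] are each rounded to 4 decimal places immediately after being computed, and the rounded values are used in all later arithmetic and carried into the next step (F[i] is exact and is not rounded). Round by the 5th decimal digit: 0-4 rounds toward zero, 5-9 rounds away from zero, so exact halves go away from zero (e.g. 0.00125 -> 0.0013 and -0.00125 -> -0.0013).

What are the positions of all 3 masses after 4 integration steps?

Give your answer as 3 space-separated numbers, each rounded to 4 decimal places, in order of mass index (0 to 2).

Answer: 4.8906 10.7813 20.2031

Derivation:
Step 0: x=[7.0000 14.0000 16.0000] v=[0.0000 1.0000 0.0000]
Step 1: x=[7.0000 13.0000 17.0000] v=[0.0000 -4.0000 4.0000]
Step 2: x=[6.7500 11.5000 18.5000] v=[-1.0000 -6.0000 6.0000]
Step 3: x=[6.0000 10.5625 19.7500] v=[-3.0000 -3.7500 5.0000]
Step 4: x=[4.8906 10.7813 20.2031] v=[-4.4375 0.8750 1.8125]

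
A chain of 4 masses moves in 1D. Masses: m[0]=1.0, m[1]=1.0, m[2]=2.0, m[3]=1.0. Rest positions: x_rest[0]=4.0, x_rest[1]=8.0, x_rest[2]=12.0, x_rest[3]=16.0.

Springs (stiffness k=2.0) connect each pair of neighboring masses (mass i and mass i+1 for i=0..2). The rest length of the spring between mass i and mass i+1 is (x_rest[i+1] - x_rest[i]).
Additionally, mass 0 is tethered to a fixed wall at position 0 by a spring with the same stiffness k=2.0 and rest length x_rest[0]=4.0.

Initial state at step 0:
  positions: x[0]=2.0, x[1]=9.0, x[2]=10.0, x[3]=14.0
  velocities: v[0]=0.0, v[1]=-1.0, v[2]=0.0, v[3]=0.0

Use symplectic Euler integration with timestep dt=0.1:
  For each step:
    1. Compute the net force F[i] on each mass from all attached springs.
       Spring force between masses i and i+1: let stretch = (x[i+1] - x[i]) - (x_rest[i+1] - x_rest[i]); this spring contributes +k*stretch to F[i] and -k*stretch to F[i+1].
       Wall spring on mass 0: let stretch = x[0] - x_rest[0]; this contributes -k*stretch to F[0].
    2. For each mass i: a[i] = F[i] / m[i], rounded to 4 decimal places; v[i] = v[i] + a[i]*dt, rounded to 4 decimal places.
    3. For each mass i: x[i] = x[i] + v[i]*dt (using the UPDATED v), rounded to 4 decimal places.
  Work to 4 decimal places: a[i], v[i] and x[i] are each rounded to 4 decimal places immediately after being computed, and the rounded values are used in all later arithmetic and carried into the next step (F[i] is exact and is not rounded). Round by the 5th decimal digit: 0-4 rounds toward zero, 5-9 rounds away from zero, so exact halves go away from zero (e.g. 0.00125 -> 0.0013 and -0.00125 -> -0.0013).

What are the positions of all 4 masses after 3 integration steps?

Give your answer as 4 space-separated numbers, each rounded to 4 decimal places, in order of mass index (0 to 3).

Answer: 2.5606 8.0323 10.1672 14.0029

Derivation:
Step 0: x=[2.0000 9.0000 10.0000 14.0000] v=[0.0000 -1.0000 0.0000 0.0000]
Step 1: x=[2.1000 8.7800 10.0300 14.0000] v=[1.0000 -2.2000 0.3000 0.0000]
Step 2: x=[2.2916 8.4514 10.0872 14.0006] v=[1.9160 -3.2860 0.5720 0.0060]
Step 3: x=[2.5606 8.0323 10.1672 14.0029] v=[2.6896 -4.1908 0.7998 0.0233]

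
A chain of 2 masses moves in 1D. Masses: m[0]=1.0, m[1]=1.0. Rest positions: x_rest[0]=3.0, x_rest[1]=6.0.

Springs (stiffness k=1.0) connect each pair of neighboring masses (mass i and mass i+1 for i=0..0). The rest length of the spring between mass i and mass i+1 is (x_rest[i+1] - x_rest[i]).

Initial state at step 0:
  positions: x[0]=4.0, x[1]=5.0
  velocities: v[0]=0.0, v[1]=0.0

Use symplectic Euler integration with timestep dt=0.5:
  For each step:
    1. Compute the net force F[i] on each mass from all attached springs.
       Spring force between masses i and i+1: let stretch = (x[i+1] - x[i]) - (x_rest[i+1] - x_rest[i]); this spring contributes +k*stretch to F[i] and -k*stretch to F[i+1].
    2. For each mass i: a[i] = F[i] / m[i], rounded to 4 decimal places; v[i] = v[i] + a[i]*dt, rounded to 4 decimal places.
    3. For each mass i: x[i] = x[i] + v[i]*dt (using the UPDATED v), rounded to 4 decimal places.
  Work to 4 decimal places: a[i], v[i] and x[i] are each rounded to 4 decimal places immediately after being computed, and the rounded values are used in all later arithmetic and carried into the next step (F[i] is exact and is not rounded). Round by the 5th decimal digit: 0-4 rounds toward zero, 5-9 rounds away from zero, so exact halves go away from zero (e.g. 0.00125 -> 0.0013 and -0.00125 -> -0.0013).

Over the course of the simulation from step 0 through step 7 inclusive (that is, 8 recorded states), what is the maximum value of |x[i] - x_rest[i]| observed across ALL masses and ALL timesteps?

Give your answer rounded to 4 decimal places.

Answer: 1.0625

Derivation:
Step 0: x=[4.0000 5.0000] v=[0.0000 0.0000]
Step 1: x=[3.5000 5.5000] v=[-1.0000 1.0000]
Step 2: x=[2.7500 6.2500] v=[-1.5000 1.5000]
Step 3: x=[2.1250 6.8750] v=[-1.2500 1.2500]
Step 4: x=[1.9375 7.0625] v=[-0.3750 0.3750]
Step 5: x=[2.2813 6.7188] v=[0.6875 -0.6875]
Step 6: x=[2.9845 6.0157] v=[1.4063 -1.4063]
Step 7: x=[3.6955 5.3048] v=[1.4219 -1.4219]
Max displacement = 1.0625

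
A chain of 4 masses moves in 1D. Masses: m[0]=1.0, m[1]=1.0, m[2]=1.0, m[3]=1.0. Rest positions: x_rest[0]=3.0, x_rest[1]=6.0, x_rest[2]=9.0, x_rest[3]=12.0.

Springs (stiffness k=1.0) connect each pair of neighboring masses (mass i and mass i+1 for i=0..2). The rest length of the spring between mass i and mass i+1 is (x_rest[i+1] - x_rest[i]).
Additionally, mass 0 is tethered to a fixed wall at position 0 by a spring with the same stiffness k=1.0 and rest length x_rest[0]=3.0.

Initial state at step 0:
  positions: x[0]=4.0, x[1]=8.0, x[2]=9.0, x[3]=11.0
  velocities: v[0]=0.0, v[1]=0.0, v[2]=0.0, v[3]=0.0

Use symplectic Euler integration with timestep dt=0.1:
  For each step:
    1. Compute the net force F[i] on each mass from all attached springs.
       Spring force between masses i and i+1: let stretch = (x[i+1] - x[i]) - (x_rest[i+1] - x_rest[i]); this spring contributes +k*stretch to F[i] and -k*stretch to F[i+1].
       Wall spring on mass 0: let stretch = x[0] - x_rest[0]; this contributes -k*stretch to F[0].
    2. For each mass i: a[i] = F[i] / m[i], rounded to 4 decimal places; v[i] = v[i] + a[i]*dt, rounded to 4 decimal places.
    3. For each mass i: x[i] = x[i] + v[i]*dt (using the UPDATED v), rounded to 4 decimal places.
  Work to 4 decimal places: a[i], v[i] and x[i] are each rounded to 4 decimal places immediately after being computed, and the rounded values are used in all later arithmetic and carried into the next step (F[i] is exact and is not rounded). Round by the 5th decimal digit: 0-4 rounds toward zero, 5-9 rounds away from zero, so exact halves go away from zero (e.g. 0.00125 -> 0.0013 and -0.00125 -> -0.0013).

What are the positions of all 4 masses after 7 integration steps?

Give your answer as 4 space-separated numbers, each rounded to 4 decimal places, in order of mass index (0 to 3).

Step 0: x=[4.0000 8.0000 9.0000 11.0000] v=[0.0000 0.0000 0.0000 0.0000]
Step 1: x=[4.0000 7.9700 9.0100 11.0100] v=[0.0000 -0.3000 0.1000 0.1000]
Step 2: x=[3.9997 7.9107 9.0296 11.0300] v=[-0.0030 -0.5930 0.1960 0.2000]
Step 3: x=[3.9985 7.8235 9.0580 11.0600] v=[-0.0119 -0.8722 0.2842 0.3000]
Step 4: x=[3.9956 7.7104 9.0941 11.1000] v=[-0.0293 -1.1313 0.3610 0.3998]
Step 5: x=[3.9899 7.5740 9.1364 11.1499] v=[-0.0574 -1.3644 0.4232 0.4992]
Step 6: x=[3.9801 7.4173 9.1832 11.2097] v=[-0.0980 -1.5666 0.4683 0.5979]
Step 7: x=[3.9649 7.2439 9.2326 11.2792] v=[-0.1523 -1.7337 0.4944 0.6953]

Answer: 3.9649 7.2439 9.2326 11.2792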